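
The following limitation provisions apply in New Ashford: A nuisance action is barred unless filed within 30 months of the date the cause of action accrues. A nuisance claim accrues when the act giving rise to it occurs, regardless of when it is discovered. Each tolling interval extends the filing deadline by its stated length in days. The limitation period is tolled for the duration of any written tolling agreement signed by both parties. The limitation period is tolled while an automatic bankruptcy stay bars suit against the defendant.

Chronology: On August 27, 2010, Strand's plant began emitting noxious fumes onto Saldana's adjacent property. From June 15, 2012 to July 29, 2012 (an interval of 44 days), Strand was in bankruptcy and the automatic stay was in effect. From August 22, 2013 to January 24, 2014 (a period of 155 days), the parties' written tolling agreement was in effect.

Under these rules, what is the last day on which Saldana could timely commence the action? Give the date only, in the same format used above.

April 12, 2013

The limitation period began to run on August 27, 2010.
The untolled deadline — 30 months after August 27, 2010 — is February 27, 2013.
The period was tolled for 44 days by the automatic bankruptcy stay (June 15, 2012 to July 29, 2012), pushing the deadline to April 12, 2013.
The written tolling agreement from August 22, 2013 to January 24, 2014 began after the period had already run on April 12, 2013, so it has no tolling effect.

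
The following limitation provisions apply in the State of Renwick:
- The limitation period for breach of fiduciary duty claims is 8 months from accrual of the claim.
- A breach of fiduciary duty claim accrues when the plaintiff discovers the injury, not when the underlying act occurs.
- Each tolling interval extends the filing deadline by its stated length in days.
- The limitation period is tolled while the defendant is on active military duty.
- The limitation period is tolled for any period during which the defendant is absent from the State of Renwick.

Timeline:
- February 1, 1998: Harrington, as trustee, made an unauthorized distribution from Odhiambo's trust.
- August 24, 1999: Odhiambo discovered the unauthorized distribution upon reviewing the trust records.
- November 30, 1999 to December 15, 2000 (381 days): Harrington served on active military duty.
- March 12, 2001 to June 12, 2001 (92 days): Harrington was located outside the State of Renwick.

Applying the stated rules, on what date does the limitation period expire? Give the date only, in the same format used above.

Accrual is tied to discovery, so the period began on August 24, 1999 rather than on February 1, 1998 when the act occurred.
Adding the 8 months base period to August 24, 1999 gives a deadline of April 24, 2000, before any tolling.
The defendant's active military service from November 30, 1999 to December 15, 2000 tolled the period for 381 days, extending the deadline to May 10, 2001.
Because the defendant's absence from the jurisdiction ran from March 12, 2001 to June 12, 2001, the deadline is extended by 92 days to August 10, 2001.

August 10, 2001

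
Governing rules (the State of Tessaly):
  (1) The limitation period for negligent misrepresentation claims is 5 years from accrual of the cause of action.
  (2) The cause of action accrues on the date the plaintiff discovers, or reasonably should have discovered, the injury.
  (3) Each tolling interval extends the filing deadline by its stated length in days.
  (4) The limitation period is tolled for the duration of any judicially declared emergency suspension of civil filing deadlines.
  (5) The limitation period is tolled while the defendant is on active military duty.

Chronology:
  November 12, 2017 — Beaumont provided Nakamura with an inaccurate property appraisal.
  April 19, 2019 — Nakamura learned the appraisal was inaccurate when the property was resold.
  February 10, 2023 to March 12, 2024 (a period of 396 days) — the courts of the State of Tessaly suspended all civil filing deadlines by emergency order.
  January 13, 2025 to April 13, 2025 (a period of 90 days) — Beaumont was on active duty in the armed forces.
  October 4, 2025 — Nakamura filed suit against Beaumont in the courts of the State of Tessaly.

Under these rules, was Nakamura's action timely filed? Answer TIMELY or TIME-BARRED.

TIME-BARRED

The claim did not accrue until Nakamura discovered the injury on April 19, 2019; the November 12, 2017 act date does not start the clock under the stated rule.
5 years from April 19, 2019 is April 19, 2024.
The emergency suspension of filing deadlines from February 10, 2023 to March 12, 2024 tolled the period for 396 days, extending the deadline to May 20, 2025.
Because the defendant's active military service ran from January 13, 2025 to April 13, 2025, the deadline is extended by 90 days to August 18, 2025.
The October 4, 2025 filing falls after the August 18, 2025 deadline; the claim is time-barred.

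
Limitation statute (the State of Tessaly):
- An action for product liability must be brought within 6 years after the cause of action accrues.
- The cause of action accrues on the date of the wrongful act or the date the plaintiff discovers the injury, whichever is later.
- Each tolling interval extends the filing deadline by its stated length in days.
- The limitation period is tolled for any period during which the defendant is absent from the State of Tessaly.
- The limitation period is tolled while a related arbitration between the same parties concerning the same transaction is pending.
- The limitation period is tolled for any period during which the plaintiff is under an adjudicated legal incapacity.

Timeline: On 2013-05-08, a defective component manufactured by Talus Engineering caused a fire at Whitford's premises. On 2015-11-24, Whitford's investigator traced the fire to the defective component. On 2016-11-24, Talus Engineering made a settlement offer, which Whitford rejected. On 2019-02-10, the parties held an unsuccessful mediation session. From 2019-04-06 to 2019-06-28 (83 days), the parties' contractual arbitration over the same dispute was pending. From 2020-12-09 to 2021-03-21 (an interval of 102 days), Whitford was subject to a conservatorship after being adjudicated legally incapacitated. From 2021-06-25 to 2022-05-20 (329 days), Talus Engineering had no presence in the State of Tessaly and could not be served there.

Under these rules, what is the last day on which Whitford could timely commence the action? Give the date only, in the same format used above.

The claim accrued on 2015-11-24 — the later of the 2013-05-08 act and the 2015-11-24 discovery.
The untolled deadline — 6 years after 2015-11-24 — is 2021-11-24.
Because the pending related arbitration ran from 2019-04-06 to 2019-06-28, the deadline is extended by 83 days to 2022-02-15.
The period was tolled for 102 days by the plaintiff's legal incapacity (2020-12-09 to 2021-03-21), pushing the deadline to 2022-05-28.
Because the defendant's absence from the jurisdiction ran from 2021-06-25 to 2022-05-20, the deadline is extended by 329 days to 2023-04-22.
None of the other events listed affects the running of the period under the stated rules.

2023-04-22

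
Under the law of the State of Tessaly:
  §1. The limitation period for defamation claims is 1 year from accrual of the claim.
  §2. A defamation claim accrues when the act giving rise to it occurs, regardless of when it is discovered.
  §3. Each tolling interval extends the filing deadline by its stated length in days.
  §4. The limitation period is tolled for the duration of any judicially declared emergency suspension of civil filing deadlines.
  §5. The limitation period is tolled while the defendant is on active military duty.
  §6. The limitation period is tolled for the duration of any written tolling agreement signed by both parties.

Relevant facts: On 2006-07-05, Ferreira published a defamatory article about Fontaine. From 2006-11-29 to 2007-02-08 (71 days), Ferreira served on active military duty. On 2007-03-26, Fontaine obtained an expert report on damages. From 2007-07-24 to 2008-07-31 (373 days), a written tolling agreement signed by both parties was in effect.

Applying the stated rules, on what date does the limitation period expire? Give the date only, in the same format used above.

The limitation period began to run on 2006-07-05.
The untolled deadline — 1 year after 2006-07-05 — is 2007-07-05.
The period was tolled for 71 days by the defendant's active military service (2006-11-29 to 2007-02-08), pushing the deadline to 2007-09-14.
The period was tolled for 373 days by the written tolling agreement (2007-07-24 to 2008-07-31), pushing the deadline to 2008-09-21.
The other events in the timeline have no effect on the limitation period under the stated rules.

2008-09-21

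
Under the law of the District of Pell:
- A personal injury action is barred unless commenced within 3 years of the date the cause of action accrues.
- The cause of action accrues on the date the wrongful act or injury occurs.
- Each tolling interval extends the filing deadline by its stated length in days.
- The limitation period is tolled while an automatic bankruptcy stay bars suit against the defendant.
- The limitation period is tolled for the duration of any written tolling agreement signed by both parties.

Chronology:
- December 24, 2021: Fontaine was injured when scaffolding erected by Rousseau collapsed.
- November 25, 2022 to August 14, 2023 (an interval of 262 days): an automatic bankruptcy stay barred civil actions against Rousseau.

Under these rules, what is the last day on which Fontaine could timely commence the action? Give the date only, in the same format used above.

The cause of action accrued on December 24, 2021, the date of the act.
3 years from December 24, 2021 is December 24, 2024.
The automatic bankruptcy stay from November 25, 2022 to August 14, 2023 tolled the period for 262 days, extending the deadline to September 12, 2025.

September 12, 2025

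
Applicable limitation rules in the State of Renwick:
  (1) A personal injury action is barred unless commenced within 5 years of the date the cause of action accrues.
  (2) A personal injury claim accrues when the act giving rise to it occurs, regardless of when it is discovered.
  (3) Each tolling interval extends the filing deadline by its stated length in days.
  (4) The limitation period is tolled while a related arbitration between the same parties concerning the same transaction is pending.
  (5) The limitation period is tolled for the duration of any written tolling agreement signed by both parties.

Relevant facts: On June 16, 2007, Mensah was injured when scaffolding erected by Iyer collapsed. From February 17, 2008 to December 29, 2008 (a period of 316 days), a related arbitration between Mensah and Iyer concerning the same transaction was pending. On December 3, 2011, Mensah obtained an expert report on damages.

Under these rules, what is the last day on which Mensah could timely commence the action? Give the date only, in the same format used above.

April 28, 2013

The limitation period began to run on June 16, 2007.
The untolled deadline — 5 years after June 16, 2007 — is June 16, 2012.
The period was tolled for 316 days by the pending related arbitration (February 17, 2008 to December 29, 2008), pushing the deadline to April 28, 2013.
None of the other events listed affects the running of the period under the stated rules.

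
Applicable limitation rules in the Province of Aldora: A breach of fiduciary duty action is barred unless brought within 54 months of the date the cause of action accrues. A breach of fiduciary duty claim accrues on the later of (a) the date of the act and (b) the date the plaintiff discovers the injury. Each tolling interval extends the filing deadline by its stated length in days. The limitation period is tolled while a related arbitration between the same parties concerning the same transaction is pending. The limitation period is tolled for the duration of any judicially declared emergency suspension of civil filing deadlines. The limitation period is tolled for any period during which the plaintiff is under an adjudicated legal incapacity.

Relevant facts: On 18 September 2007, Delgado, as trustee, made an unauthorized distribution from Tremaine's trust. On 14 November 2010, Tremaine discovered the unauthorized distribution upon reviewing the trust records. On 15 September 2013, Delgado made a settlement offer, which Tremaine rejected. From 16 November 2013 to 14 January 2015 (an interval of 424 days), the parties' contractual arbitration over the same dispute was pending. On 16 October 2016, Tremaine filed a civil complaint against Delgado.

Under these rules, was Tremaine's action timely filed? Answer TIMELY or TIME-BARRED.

TIME-BARRED

Because discovery on 14 November 2010 post-dates the 18 September 2007 act, accrual under the later-of rule falls on 14 November 2010.
Adding the 54 months base period to 14 November 2010 gives a deadline of 14 May 2015, before any tolling.
Because the pending related arbitration ran from 16 November 2013 to 14 January 2015, the deadline is extended by 424 days to 11 July 2016.
Nothing else in the chronology tolls or restarts the period.
The 16 October 2016 filing falls after the 11 July 2016 deadline; the claim is time-barred.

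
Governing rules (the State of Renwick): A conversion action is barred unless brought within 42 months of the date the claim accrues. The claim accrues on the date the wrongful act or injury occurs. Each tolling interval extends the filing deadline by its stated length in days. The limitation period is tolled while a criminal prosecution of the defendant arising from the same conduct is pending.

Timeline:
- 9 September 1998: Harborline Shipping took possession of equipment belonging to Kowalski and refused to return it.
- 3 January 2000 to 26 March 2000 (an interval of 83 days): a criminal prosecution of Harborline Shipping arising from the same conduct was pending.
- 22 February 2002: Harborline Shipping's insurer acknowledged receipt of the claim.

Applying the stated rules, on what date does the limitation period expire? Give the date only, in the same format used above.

31 May 2002

The claim accrued on 9 September 1998, the date of the act.
The untolled deadline — 42 months after 9 September 1998 — is 9 March 2002.
The period was tolled for 83 days by the pending criminal prosecution (3 January 2000 to 26 March 2000), pushing the deadline to 31 May 2002.
None of the other events listed affects the running of the period under the stated rules.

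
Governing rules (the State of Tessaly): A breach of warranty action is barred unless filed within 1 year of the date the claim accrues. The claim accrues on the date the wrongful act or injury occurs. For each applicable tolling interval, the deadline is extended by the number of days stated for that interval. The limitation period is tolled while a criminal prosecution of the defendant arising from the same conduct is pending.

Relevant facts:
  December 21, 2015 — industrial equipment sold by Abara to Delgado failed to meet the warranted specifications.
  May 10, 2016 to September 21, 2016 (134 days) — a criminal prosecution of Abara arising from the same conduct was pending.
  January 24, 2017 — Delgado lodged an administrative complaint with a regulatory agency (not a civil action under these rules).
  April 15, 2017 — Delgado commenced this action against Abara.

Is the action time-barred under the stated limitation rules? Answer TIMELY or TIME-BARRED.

The claim accrued on December 21, 2015, the date of the act.
The untolled deadline — 1 year after December 21, 2015 — is December 21, 2016.
Because the pending criminal prosecution ran from May 10, 2016 to September 21, 2016, the deadline is extended by 134 days to May 4, 2017.
None of the other events listed affects the running of the period under the stated rules.
Filing on April 15, 2017 beat the May 4, 2017 deadline — the action is timely.

TIMELY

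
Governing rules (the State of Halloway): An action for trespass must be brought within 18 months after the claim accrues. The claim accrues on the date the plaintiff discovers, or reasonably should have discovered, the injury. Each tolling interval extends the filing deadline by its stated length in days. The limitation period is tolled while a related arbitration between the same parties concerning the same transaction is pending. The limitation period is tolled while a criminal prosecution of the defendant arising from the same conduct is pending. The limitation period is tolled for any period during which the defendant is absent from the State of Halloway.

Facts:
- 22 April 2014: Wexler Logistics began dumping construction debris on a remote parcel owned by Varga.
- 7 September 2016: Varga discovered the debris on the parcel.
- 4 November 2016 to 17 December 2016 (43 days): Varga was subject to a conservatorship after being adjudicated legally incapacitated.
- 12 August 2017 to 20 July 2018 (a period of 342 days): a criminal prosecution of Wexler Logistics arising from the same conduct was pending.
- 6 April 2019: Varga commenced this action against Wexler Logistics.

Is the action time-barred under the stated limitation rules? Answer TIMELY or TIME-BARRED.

Under the discovery rule, the claim accrued on 7 September 2016, when Varga discovered the injury — not on the 22 April 2014 date of the underlying act.
Adding the 18 months base period to 7 September 2016 gives a deadline of 7 March 2018, before any tolling.
The period was tolled for 342 days by the pending criminal prosecution (12 August 2017 to 20 July 2018), pushing the deadline to 12 February 2019.
The plaintiff's legal incapacity from 4 November 2016 to 17 December 2016 does not toll the period, because no stated rule makes the plaintiff's incapacity a tolling event.
Varga filed on 6 April 2019, after the 12 February 2019 deadline, so the action is time-barred.

TIME-BARRED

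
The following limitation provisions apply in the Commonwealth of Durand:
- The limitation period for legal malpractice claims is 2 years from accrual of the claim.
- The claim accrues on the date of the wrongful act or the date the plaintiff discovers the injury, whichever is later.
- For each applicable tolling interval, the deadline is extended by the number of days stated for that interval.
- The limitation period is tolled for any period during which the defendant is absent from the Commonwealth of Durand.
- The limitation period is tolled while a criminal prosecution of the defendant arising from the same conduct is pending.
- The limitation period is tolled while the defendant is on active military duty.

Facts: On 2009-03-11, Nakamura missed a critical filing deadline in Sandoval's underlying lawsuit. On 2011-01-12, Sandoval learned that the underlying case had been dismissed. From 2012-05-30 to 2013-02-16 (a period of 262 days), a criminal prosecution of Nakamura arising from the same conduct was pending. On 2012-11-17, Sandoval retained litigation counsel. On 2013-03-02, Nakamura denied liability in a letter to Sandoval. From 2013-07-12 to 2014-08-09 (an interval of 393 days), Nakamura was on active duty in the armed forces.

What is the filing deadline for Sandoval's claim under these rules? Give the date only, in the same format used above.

Taking the later of the act (2009-03-11) and discovery (2011-01-12), the claim accrued on 2011-01-12.
The untolled deadline — 2 years after 2011-01-12 — is 2013-01-12.
The period was tolled for 262 days by the pending criminal prosecution (2012-05-30 to 2013-02-16), pushing the deadline to 2013-10-01.
Because the defendant's active military service ran from 2013-07-12 to 2014-08-09, the deadline is extended by 393 days to 2014-10-29.
The other events in the timeline have no effect on the limitation period under the stated rules.

2014-10-29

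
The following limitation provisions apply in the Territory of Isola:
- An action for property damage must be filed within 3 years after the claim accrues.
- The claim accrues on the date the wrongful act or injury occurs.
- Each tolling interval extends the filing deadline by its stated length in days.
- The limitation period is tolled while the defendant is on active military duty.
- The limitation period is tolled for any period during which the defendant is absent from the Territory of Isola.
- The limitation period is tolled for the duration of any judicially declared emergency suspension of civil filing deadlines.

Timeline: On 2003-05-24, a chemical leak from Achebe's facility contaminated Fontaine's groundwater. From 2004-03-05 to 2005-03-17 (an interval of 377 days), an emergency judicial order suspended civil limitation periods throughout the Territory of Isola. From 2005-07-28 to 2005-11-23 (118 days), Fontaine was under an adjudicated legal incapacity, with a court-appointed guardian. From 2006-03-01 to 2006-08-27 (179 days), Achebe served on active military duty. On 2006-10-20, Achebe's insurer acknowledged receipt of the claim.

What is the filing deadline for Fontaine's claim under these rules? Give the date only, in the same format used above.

The claim accrued on 2003-05-24, the date of the act.
The untolled deadline — 3 years after 2003-05-24 — is 2006-05-24.
The period was tolled for 377 days by the emergency suspension of filing deadlines (2004-03-05 to 2005-03-17), pushing the deadline to 2007-06-05.
Because the defendant's active military service ran from 2006-03-01 to 2006-08-27, the deadline is extended by 179 days to 2007-12-01.
Although the plaintiff's incapacity ran from 2005-07-28 to 2005-11-23, the stated rules do not make that a tolling event, so it is disregarded.
The other events in the timeline have no effect on the limitation period under the stated rules.

2007-12-01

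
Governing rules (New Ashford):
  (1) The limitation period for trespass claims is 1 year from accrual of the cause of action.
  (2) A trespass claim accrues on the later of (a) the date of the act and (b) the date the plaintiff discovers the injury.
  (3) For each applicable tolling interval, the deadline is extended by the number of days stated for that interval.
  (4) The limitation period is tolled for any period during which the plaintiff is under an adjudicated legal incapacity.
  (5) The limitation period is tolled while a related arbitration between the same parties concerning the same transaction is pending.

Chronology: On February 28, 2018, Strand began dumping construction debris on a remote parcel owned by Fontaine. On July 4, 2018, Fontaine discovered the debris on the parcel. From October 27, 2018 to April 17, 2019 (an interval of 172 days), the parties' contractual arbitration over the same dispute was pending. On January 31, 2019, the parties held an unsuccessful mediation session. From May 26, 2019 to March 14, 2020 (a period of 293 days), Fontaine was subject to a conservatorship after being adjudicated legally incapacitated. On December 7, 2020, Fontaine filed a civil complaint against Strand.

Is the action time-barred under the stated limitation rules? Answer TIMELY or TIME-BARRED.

Taking the later of the act (February 28, 2018) and discovery (July 4, 2018), the claim accrued on July 4, 2018.
The untolled deadline — 1 year after July 4, 2018 — is July 4, 2019.
Because the pending related arbitration ran from October 27, 2018 to April 17, 2019, the deadline is extended by 172 days to December 23, 2019.
The period was tolled for 293 days by the plaintiff's legal incapacity (May 26, 2019 to March 14, 2020), pushing the deadline to October 11, 2020.
None of the other events listed affects the running of the period under the stated rules.
The December 7, 2020 filing falls after the October 11, 2020 deadline; the claim is time-barred.

TIME-BARRED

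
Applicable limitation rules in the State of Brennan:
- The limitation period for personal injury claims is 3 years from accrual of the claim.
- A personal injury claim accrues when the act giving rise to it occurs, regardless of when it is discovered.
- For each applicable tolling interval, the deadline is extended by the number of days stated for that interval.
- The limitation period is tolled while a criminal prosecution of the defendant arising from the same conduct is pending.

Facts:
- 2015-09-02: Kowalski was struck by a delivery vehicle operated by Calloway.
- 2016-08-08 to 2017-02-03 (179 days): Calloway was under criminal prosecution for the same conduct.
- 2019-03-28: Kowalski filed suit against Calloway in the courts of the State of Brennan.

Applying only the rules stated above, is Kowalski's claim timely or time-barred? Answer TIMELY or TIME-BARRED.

TIME-BARRED

The limitation period began to run on 2015-09-02.
Adding the 3 years base period to 2015-09-02 gives a deadline of 2018-09-02, before any tolling.
Because the pending criminal prosecution ran from 2016-08-08 to 2017-02-03, the deadline is extended by 179 days to 2019-02-28.
The 2019-03-28 filing falls after the 2019-02-28 deadline; the claim is time-barred.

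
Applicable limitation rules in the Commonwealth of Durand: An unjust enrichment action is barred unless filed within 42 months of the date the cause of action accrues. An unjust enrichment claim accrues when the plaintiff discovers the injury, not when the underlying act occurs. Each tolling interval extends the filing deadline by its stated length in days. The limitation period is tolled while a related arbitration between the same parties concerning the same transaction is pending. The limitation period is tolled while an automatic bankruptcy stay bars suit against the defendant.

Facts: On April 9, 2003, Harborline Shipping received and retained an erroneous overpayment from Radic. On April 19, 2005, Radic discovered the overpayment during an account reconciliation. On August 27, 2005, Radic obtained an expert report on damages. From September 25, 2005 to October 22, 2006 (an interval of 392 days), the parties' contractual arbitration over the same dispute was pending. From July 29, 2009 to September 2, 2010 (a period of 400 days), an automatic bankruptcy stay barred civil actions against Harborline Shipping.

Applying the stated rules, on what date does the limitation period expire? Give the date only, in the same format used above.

Accrual is tied to discovery, so the period began on April 19, 2005 rather than on April 9, 2003 when the act occurred.
Adding the 42 months base period to April 19, 2005 gives a deadline of October 19, 2008, before any tolling.
The pending related arbitration from September 25, 2005 to October 22, 2006 tolled the period for 392 days, extending the deadline to November 15, 2009.
Because the automatic bankruptcy stay ran from July 29, 2009 to September 2, 2010, the deadline is extended by 400 days to December 20, 2010.
The other events in the timeline have no effect on the limitation period under the stated rules.

December 20, 2010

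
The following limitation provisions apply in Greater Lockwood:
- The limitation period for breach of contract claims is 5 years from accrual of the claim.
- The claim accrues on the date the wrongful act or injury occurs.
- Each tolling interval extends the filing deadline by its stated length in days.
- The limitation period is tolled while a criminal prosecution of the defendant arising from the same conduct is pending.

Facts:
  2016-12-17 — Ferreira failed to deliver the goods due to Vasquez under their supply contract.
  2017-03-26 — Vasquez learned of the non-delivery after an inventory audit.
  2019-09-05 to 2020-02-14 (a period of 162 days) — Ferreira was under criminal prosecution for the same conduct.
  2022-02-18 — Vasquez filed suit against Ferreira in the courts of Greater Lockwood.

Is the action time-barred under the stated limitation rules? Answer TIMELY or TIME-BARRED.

TIMELY

Because the rule ties accrual to occurrence, the claim accrued on 2016-12-17, not on the 2017-03-26 discovery date.
The untolled deadline — 5 years after 2016-12-17 — is 2021-12-17.
The pending criminal prosecution from 2019-09-05 to 2020-02-14 tolled the period for 162 days, extending the deadline to 2022-05-28.
Vasquez filed on 2022-02-18, before the 2022-05-28 deadline, so the action is timely.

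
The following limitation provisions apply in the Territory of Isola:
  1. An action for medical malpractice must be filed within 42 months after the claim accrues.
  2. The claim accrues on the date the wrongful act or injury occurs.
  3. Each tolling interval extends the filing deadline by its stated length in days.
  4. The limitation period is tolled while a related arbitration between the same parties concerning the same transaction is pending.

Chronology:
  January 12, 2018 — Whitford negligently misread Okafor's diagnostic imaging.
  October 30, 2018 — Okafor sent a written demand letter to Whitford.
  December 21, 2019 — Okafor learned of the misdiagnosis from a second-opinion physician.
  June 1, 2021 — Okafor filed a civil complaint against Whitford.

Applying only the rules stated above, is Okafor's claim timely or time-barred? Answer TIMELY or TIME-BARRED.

Because the rule ties accrual to occurrence, the claim accrued on January 12, 2018, not on the December 21, 2019 discovery date.
Adding the 42 months base period to January 12, 2018 gives a deadline of July 12, 2021, before any tolling.
Nothing else in the chronology tolls or restarts the period.
Filing on June 1, 2021 beat the July 12, 2021 deadline — the action is timely.

TIMELY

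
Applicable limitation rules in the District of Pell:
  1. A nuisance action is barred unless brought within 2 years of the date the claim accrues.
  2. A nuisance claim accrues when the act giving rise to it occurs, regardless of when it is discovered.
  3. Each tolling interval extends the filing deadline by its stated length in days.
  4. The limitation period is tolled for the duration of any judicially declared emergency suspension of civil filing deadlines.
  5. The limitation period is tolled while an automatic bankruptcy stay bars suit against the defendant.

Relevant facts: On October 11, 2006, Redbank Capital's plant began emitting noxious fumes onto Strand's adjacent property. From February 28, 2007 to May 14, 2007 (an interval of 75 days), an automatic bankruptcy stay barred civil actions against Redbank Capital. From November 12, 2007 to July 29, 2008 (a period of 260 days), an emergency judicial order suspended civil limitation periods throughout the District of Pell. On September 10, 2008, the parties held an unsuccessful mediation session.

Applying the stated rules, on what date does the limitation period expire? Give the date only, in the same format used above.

The limitation period began to run on October 11, 2006.
Adding the 2 years base period to October 11, 2006 gives a deadline of October 11, 2008, before any tolling.
Because the automatic bankruptcy stay ran from February 28, 2007 to May 14, 2007, the deadline is extended by 75 days to December 25, 2008.
The emergency suspension of filing deadlines from November 12, 2007 to July 29, 2008 tolled the period for 260 days, extending the deadline to September 11, 2009.
None of the other events listed affects the running of the period under the stated rules.

September 11, 2009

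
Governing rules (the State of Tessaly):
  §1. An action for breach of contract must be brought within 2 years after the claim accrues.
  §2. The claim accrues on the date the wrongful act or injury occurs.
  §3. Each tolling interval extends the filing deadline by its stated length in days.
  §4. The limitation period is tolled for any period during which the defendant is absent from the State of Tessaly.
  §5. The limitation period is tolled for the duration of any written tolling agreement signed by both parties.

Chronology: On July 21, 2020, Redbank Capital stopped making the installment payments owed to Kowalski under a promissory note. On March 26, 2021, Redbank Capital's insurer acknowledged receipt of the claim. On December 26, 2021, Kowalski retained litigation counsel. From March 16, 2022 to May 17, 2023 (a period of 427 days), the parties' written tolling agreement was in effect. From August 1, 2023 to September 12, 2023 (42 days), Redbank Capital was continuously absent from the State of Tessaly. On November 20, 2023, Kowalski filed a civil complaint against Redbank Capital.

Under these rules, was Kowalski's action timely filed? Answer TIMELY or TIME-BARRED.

The claim accrued on July 21, 2020, the date of the act.
Adding the 2 years base period to July 21, 2020 gives a deadline of July 21, 2022, before any tolling.
Because the written tolling agreement ran from March 16, 2022 to May 17, 2023, the deadline is extended by 427 days to September 21, 2023.
The period was tolled for 42 days by the defendant's absence from the jurisdiction (August 1, 2023 to September 12, 2023), pushing the deadline to November 2, 2023.
The other events in the timeline have no effect on the limitation period under the stated rules.
Kowalski filed on November 20, 2023, after the November 2, 2023 deadline, so the action is time-barred.

TIME-BARRED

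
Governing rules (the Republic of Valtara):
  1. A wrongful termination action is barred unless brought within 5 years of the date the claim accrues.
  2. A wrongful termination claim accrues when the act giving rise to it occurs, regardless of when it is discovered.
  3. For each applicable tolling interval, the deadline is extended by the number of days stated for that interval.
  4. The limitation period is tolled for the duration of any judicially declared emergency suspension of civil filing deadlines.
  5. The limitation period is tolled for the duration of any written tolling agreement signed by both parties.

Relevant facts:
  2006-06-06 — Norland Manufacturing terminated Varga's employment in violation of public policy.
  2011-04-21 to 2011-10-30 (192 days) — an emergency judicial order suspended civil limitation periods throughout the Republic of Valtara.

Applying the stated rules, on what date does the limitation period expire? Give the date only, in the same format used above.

2011-12-15

The limitation period began to run on 2006-06-06.
Adding the 5 years base period to 2006-06-06 gives a deadline of 2011-06-06, before any tolling.
The emergency suspension of filing deadlines from 2011-04-21 to 2011-10-30 tolled the period for 192 days, extending the deadline to 2011-12-15.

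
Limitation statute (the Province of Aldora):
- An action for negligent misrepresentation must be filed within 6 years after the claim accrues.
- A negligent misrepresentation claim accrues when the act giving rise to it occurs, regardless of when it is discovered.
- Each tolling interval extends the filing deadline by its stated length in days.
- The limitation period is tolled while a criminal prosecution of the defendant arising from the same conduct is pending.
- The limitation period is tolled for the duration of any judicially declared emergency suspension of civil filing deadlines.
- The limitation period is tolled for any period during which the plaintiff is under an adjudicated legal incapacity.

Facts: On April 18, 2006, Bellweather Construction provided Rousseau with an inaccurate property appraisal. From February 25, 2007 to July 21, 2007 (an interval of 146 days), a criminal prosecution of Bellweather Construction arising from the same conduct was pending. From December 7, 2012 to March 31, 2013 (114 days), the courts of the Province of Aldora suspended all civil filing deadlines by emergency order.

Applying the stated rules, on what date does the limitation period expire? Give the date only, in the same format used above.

The claim accrued on April 18, 2006, when the wrongful act occurred.
The untolled deadline — 6 years after April 18, 2006 — is April 18, 2012.
The pending criminal prosecution from February 25, 2007 to July 21, 2007 tolled the period for 146 days, extending the deadline to September 11, 2012.
The emergency suspension of filing deadlines starting December 7, 2012 came too late — the period had run on September 11, 2012 — and so does not extend the deadline.

September 11, 2012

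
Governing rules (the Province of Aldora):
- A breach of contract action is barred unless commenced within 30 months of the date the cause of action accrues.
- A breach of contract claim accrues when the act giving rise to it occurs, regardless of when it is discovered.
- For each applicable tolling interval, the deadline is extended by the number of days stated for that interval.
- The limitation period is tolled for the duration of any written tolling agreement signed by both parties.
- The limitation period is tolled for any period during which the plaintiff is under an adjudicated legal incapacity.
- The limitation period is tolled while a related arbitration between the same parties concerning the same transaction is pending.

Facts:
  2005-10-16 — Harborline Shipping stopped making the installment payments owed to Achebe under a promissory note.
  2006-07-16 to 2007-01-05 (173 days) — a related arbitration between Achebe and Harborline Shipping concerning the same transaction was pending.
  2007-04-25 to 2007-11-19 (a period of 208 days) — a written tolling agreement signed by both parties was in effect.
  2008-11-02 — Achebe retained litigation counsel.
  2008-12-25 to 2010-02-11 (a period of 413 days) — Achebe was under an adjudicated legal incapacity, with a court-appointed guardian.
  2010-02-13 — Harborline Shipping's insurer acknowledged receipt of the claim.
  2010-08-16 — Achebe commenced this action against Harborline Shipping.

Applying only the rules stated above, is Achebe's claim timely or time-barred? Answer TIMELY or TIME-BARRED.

The cause of action accrued on 2005-10-16, the date of the act.
The untolled deadline — 30 months after 2005-10-16 — is 2008-04-16.
The pending related arbitration from 2006-07-16 to 2007-01-05 tolled the period for 173 days, extending the deadline to 2008-10-06.
The written tolling agreement from 2007-04-25 to 2007-11-19 tolled the period for 208 days, extending the deadline to 2009-05-02.
Because the plaintiff's legal incapacity ran from 2008-12-25 to 2010-02-11, the deadline is extended by 413 days to 2010-06-19.
None of the other events listed affects the running of the period under the stated rules.
Achebe filed on 2010-08-16, after the 2010-06-19 deadline, so the action is time-barred.

TIME-BARRED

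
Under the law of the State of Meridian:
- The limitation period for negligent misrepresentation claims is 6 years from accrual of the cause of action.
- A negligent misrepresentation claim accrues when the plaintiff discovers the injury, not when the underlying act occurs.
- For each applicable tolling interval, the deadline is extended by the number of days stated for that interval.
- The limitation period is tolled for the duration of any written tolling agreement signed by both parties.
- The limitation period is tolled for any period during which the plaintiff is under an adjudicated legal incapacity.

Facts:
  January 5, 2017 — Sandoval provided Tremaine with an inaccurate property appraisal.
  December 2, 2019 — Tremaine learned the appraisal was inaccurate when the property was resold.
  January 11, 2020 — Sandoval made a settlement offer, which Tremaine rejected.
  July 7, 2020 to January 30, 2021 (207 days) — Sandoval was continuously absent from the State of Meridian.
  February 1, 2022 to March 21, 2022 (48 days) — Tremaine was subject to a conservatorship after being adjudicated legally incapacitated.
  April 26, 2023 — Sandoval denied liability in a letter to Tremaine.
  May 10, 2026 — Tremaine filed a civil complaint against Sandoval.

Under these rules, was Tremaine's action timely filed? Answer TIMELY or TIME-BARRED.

TIME-BARRED

Under the discovery rule, the claim accrued on December 2, 2019, when Tremaine discovered the injury — not on the January 5, 2017 date of the underlying act.
Adding the 6 years base period to December 2, 2019 gives a deadline of December 2, 2025, before any tolling.
The period was tolled for 48 days by the plaintiff's legal incapacity (February 1, 2022 to March 21, 2022), pushing the deadline to January 19, 2026.
The defendant's absence from the jurisdiction from July 7, 2020 to January 30, 2021 does not toll the period, because no stated rule makes the defendant's absence a tolling event.
Nothing else in the chronology tolls or restarts the period.
Filing on May 10, 2026 missed the January 19, 2026 deadline — the action is time-barred.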